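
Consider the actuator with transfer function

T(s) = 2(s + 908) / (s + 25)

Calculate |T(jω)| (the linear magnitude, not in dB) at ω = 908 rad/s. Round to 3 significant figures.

At s = jω = j908:
zero (s+908): 908 + j908 → |·| = √(908²+908²) = √1648928 ≈ 1284.1, ∠ = arctan(908/908) ≈ 45.00°
pole (s+25): 25 + j908 → |·| = √(25²+908²) = √825089 ≈ 908.34, ∠ = arctan(908/25) ≈ 88.42°
|T| = 2 · 1284.1 / 908.34 ≈ 2.8274

2.83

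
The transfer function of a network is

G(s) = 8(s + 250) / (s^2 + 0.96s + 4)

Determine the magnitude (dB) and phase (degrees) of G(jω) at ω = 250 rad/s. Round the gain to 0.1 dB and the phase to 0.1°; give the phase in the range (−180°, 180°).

-26.9 dB, -134.8°

At s = jω = j250:
zero (s+250): 250 + j250 → |·| = √(250²+250²) = √125000 ≈ 353.55, ∠ = arctan(250/250) ≈ 45.00°
quadratic: (j250)² + 0.96·j250 + 4 = -62496 + j240 → |·| ≈ 62496, ∠ ≈ 179.78°
|G| = 8 · 353.55 / 62496 ≈ 0.045257
Gain = 20 log₁₀(0.045257) ≈ -26.89 dB
∠G = 45.00° − 179.78° = -134.78°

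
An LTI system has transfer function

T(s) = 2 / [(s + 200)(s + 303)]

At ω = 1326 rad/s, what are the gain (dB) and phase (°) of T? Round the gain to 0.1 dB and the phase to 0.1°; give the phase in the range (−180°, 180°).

At s = jω = j1326:
pole (s+200): 200 + j1326 → |·| = √(200²+1326²) = √1798276 ≈ 1341, ∠ = arctan(1326/200) ≈ 81.42°
pole (s+303): 303 + j1326 → |·| = √(303²+1326²) = √1850085 ≈ 1360.2, ∠ = arctan(1326/303) ≈ 77.13°
|T| = 2 / 1.824e+06 ≈ 1.0965e-06
Gain = 20 log₁₀(1.0965e-06) ≈ -119.20 dB
∠T = 0.00° − 158.55° = -158.55°

-119.2 dB, -158.6°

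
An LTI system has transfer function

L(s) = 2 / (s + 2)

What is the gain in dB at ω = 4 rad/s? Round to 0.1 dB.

-7.0 dB

At s = jω = j4:
pole (s+2): 2 + j4 → |·| = √(2²+4²) = √20 ≈ 4.4721, ∠ = arctan(4/2) ≈ 63.43°
|L| = 2 / 4.4721 ≈ 0.44722
Gain = 20 log₁₀(0.44722) ≈ -6.99 dB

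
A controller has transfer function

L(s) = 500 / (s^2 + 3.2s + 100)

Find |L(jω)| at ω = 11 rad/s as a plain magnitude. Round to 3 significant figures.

12.2

At s = jω = j11:
quadratic: (j11)² + 3.2·j11 + 100 = -21 + j35.2 → |·| ≈ 40.988, ∠ ≈ 120.82°
|L| = 500 / 40.988 ≈ 12.199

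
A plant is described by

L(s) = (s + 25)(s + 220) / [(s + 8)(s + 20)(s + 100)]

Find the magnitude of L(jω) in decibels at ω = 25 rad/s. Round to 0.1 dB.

At s = jω = j25:
zero (s+25): 25 + j25 → |·| = √(25²+25²) = √1250 ≈ 35.355, ∠ = arctan(25/25) ≈ 45.00°
zero (s+220): 220 + j25 → |·| = √(220²+25²) = √49025 ≈ 221.42, ∠ = arctan(25/220) ≈ 6.48°
pole (s+8): 8 + j25 → |·| = √(8²+25²) = √689 ≈ 26.249, ∠ = arctan(25/8) ≈ 72.26°
pole (s+20): 20 + j25 → |·| = √(20²+25²) = √1025 ≈ 32.016, ∠ = arctan(25/20) ≈ 51.34°
pole (s+100): 100 + j25 → |·| = √(100²+25²) = √10625 ≈ 103.08, ∠ = arctan(25/100) ≈ 14.04°
|L| = 1 · 7828.3 / 86627 ≈ 0.090368
Gain = 20 log₁₀(0.090368) ≈ -20.88 dB

-20.9 dB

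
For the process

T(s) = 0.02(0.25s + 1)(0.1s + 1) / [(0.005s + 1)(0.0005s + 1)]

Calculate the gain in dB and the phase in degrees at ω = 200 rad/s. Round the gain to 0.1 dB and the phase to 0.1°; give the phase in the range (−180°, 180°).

At ω = 200 rad/s:
zero (1 + j200·0.25) = 1 + j50 → |·| ≈ 50.01, ∠ ≈ 88.85°
zero (1 + j200·0.1) = 1 + j20 → |·| ≈ 20.025, ∠ ≈ 87.14°
pole (1 + j200·0.005) = 1 + j1 → |·| ≈ 1.4142, ∠ ≈ 45.00°
pole (1 + j200·0.0005) = 1 + j0.1 → |·| ≈ 1.005, ∠ ≈ 5.71°
|T| = 0.02 · 50.01 · 20.025 / (1.4142 · 1.005) ≈ 14.092
Gain = 20 log₁₀(14.092) ≈ 22.98 dB
∠T = (88.85° + 87.14°) − (45.00° + 5.71°) = 125.28°

23.0 dB, 125.3°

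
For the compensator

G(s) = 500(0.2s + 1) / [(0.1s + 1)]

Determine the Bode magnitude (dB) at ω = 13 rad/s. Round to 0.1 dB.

58.6 dB

At ω = 13 rad/s:
zero (1 + j13·0.2) = 1 + j2.6 → |·| ≈ 2.7857, ∠ ≈ 68.96°
pole (1 + j13·0.1) = 1 + j1.3 → |·| ≈ 1.6401, ∠ ≈ 52.43°
|G| = 500 · 2.7857 / (1.6401) ≈ 849.25
Gain = 20 log₁₀(849.25) ≈ 58.58 dB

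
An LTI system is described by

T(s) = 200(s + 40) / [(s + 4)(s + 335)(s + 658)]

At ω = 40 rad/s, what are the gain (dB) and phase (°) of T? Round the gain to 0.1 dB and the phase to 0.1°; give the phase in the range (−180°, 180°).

-58.0 dB, -49.6°

At s = jω = j40:
zero (s+40): 40 + j40 → |·| = √(40²+40²) = √3200 ≈ 56.569, ∠ = arctan(40/40) ≈ 45.00°
pole (s+4): 4 + j40 → |·| = √(4²+40²) = √1616 ≈ 40.2, ∠ = arctan(40/4) ≈ 84.29°
pole (s+335): 335 + j40 → |·| = √(335²+40²) = √113825 ≈ 337.38, ∠ = arctan(40/335) ≈ 6.81°
pole (s+658): 658 + j40 → |·| = √(658²+40²) = √434564 ≈ 659.21, ∠ = arctan(40/658) ≈ 3.48°
|T| = 200 · 56.569 / 8.9407e+06 ≈ 0.0012654
Gain = 20 log₁₀(0.0012654) ≈ -57.96 dB
∠T = 45.00° − 94.58° = -49.58°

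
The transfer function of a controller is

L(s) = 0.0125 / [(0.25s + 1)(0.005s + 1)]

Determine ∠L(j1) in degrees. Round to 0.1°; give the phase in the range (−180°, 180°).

-14.3°

At ω = 1 rad/s:
pole (1 + j1·0.25) = 1 + j0.25 → |·| ≈ 1.0308, ∠ ≈ 14.04°
pole (1 + j1·0.005) = 1 + j0.005 → |·| ≈ 1, ∠ ≈ 0.29°
∠L = (0°) − (14.04° + 0.29°) = -14.33°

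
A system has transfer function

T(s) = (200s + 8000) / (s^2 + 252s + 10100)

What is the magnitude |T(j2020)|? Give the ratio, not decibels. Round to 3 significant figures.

0.0985

Substitute s = j2020:
Numerator: 200(j2020) + 8000 = 8000 + j404000
Denominator: (j2020)^2 + 252(j2020) + 10100 = -4070300 + j509040
|N| = √(8000² + 404000²) ≈ 4.0408e+05, ∠N ≈ 88.87°
|D| = √(4070300² + 509040²) ≈ 4.102e+06, ∠D ≈ 172.87°
|T| = 4.0408e+05 / 4.102e+06 ≈ 0.098508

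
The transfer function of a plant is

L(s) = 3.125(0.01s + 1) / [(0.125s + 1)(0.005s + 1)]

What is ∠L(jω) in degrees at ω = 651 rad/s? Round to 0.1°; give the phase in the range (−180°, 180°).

At ω = 651 rad/s:
zero (1 + j651·0.01) = 1 + j6.51 → |·| ≈ 6.5864, ∠ ≈ 81.27°
pole (1 + j651·0.125) = 1 + j81.375 → |·| ≈ 81.381, ∠ ≈ 89.30°
pole (1 + j651·0.005) = 1 + j3.255 → |·| ≈ 3.4051, ∠ ≈ 72.92°
∠L = (81.27°) − (89.30° + 72.92°) = -80.95°

-81.0°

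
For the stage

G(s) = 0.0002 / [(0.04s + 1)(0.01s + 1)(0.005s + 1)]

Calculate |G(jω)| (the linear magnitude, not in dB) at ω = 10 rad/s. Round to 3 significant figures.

At ω = 10 rad/s:
pole (1 + j10·0.04) = 1 + j0.4 → |·| ≈ 1.077, ∠ ≈ 21.80°
pole (1 + j10·0.01) = 1 + j0.1 → |·| ≈ 1.005, ∠ ≈ 5.71°
pole (1 + j10·0.005) = 1 + j0.05 → |·| ≈ 1.0012, ∠ ≈ 2.86°
|G| = 0.0002 · 1 / (1.077 · 1.005 · 1.0012) ≈ 0.00018456

0.000185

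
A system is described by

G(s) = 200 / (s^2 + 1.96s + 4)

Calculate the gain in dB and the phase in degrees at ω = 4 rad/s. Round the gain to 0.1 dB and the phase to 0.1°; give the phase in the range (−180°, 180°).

22.9 dB, -146.8°

At s = jω = j4:
quadratic: (j4)² + 1.96·j4 + 4 = -12 + j7.84 → |·| ≈ 14.334, ∠ ≈ 146.84°
|G| = 200 / 14.334 ≈ 13.953
Gain = 20 log₁₀(13.953) ≈ 22.89 dB
∠G = 0.00° − 146.84° = -146.84°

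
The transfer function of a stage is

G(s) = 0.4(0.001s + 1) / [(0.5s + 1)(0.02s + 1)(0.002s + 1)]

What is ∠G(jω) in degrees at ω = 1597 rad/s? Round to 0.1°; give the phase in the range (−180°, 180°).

At ω = 1597 rad/s:
zero (1 + j1597·0.001) = 1 + j1.597 → |·| ≈ 1.8843, ∠ ≈ 57.95°
pole (1 + j1597·0.5) = 1 + j798.5 → |·| ≈ 798.5, ∠ ≈ 89.93°
pole (1 + j1597·0.02) = 1 + j31.94 → |·| ≈ 31.956, ∠ ≈ 88.21°
pole (1 + j1597·0.002) = 1 + j3.194 → |·| ≈ 3.3469, ∠ ≈ 72.62°
∠G = (57.95°) − (89.93° + 88.21° + 72.62°) = -192.81° ≡ 167.19° (principal value)

167.2°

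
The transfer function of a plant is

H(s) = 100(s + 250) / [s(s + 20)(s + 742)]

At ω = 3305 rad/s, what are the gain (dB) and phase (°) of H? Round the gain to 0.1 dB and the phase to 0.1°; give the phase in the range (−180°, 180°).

-101.0 dB, -171.3°

At s = jω = j3305:
zero (s+250): 250 + j3305 → |·| = √(250²+3305²) = √10985525 ≈ 3314.4, ∠ = arctan(3305/250) ≈ 85.67°
pole (s+20): 20 + j3305 → |·| = √(20²+3305²) = √10923425 ≈ 3305.1, ∠ = arctan(3305/20) ≈ 89.65°
pole (s+742): 742 + j3305 → |·| = √(742²+3305²) = √11473589 ≈ 3387.3, ∠ = arctan(3305/742) ≈ 77.35°
pole at origin: |s| = 3305, ∠ = 90.00° (in denominator)
|H| = 100 · 3314.4 / 3.7001e+10 ≈ 8.9576e-06
Gain = 20 log₁₀(8.9576e-06) ≈ -100.96 dB
∠H = 85.67° − 257.00° = -171.33°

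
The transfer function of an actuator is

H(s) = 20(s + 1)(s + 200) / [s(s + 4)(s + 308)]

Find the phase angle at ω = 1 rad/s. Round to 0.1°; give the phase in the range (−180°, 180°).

At s = jω = j1:
zero (s+1): 1 + j1 → |·| = √(1²+1²) = √2 ≈ 1.4142, ∠ = arctan(1/1) ≈ 45.00°
zero (s+200): 200 + j1 → |·| = √(200²+1²) = √40001 ≈ 200, ∠ = arctan(1/200) ≈ 0.29°
pole (s+4): 4 + j1 → |·| = √(4²+1²) = √17 ≈ 4.1231, ∠ = arctan(1/4) ≈ 14.04°
pole (s+308): 308 + j1 → |·| = √(308²+1²) = √94865 ≈ 308, ∠ = arctan(1/308) ≈ 0.19°
pole at origin: |s| = 1, ∠ = 90.00° (in denominator)
∠H = 45.29° − 104.23° = -58.94°

-58.9°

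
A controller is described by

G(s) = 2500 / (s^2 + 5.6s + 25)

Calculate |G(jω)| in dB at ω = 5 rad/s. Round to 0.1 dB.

At s = jω = j5:
quadratic: (j5)² + 5.6·j5 + 25 = 0 + j28 → |·| ≈ 28, ∠ ≈ 90.00°
|G| = 2500 / 28 ≈ 89.286
Gain = 20 log₁₀(89.286) ≈ 39.02 dB

39.0 dB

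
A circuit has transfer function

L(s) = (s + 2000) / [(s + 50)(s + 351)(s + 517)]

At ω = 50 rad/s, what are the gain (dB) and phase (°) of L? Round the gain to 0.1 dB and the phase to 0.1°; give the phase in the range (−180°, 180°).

At s = jω = j50:
zero (s+2000): 2000 + j50 → |·| = √(2000²+50²) = √4002500 ≈ 2000.6, ∠ = arctan(50/2000) ≈ 1.43°
pole (s+50): 50 + j50 → |·| = √(50²+50²) = √5000 ≈ 70.711, ∠ = arctan(50/50) ≈ 45.00°
pole (s+351): 351 + j50 → |·| = √(351²+50²) = √125701 ≈ 354.54, ∠ = arctan(50/351) ≈ 8.11°
pole (s+517): 517 + j50 → |·| = √(517²+50²) = √269789 ≈ 519.41, ∠ = arctan(50/517) ≈ 5.52°
|L| = 1 · 2000.6 / 1.3022e+07 ≈ 0.00015363
Gain = 20 log₁₀(0.00015363) ≈ -76.27 dB
∠L = 1.43° − 58.63° = -57.20°

-76.3 dB, -57.2°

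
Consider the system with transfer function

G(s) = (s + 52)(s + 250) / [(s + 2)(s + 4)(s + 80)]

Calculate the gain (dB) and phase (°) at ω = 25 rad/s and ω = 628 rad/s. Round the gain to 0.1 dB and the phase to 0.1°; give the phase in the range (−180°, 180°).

ω = 25: -11.3 dB, -152.3°; ω = 628: -55.4 dB, -108.6°

At s = jω = j25:
zero (s+52): 52 + j25 → |·| = √(52²+25²) = √3329 ≈ 57.697, ∠ = arctan(25/52) ≈ 25.68°
zero (s+250): 250 + j25 → |·| = √(250²+25²) = √63125 ≈ 251.25, ∠ = arctan(25/250) ≈ 5.71°
pole (s+2): 2 + j25 → |·| = √(2²+25²) = √629 ≈ 25.08, ∠ = arctan(25/2) ≈ 85.43°
pole (s+4): 4 + j25 → |·| = √(4²+25²) = √641 ≈ 25.318, ∠ = arctan(25/4) ≈ 80.91°
pole (s+80): 80 + j25 → |·| = √(80²+25²) = √7025 ≈ 83.815, ∠ = arctan(25/80) ≈ 17.35°
|G| = 1 · 14496 / 53220 ≈ 0.27238
Gain = 20 log₁₀(0.27238) ≈ -11.30 dB
∠G = 31.39° − 183.69° = -152.30°

At s = jω = j628:
zero (s+52): 52 + j628 → |·| = √(52²+628²) = √397088 ≈ 630.15, ∠ = arctan(628/52) ≈ 85.27°
zero (s+250): 250 + j628 → |·| = √(250²+628²) = √456884 ≈ 675.93, ∠ = arctan(628/250) ≈ 68.29°
pole (s+2): 2 + j628 → |·| = √(2²+628²) = √394388 ≈ 628, ∠ = arctan(628/2) ≈ 89.82°
pole (s+4): 4 + j628 → |·| = √(4²+628²) = √394400 ≈ 628.01, ∠ = arctan(628/4) ≈ 89.64°
pole (s+80): 80 + j628 → |·| = √(80²+628²) = √400784 ≈ 633.08, ∠ = arctan(628/80) ≈ 82.74°
|G| = 1 · 4.2594e+05 / 2.4968e+08 ≈ 0.0017059
Gain = 20 log₁₀(0.0017059) ≈ -55.36 dB
∠G = 153.56° − 262.20° = -108.64°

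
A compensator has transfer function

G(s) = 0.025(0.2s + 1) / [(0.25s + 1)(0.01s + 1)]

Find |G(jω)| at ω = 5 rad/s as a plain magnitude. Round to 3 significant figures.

At ω = 5 rad/s:
zero (1 + j5·0.2) = 1 + j1 → |·| ≈ 1.4142, ∠ ≈ 45.00°
pole (1 + j5·0.25) = 1 + j1.25 → |·| ≈ 1.6008, ∠ ≈ 51.34°
pole (1 + j5·0.01) = 1 + j0.05 → |·| ≈ 1.0012, ∠ ≈ 2.86°
|G| = 0.025 · 1.4142 / (1.6008 · 1.0012) ≈ 0.022059

0.0221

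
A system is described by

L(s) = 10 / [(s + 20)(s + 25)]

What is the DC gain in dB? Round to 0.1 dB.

-34.0 dB

L(0) = 10 / (20·25) = 0.02
20 log₁₀(0.02) ≈ -33.98 dB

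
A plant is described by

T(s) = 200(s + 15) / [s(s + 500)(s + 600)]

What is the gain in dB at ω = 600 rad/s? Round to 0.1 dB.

-70.4 dB

At s = jω = j600:
zero (s+15): 15 + j600 → |·| = √(15²+600²) = √360225 ≈ 600.19, ∠ = arctan(600/15) ≈ 88.57°
pole (s+500): 500 + j600 → |·| = √(500²+600²) = √610000 ≈ 781.02, ∠ = arctan(600/500) ≈ 50.19°
pole (s+600): 600 + j600 → |·| = √(600²+600²) = √720000 ≈ 848.53, ∠ = arctan(600/600) ≈ 45.00°
pole at origin: |s| = 600, ∠ = 90.00° (in denominator)
|T| = 200 · 600.19 / 3.9763e+08 ≈ 0.00030188
Gain = 20 log₁₀(0.00030188) ≈ -70.40 dB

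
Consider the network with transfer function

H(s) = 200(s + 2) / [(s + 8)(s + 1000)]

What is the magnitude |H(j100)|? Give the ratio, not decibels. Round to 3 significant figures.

0.198

At s = jω = j100:
zero (s+2): 2 + j100 → |·| = √(2²+100²) = √10004 ≈ 100.02, ∠ = arctan(100/2) ≈ 88.85°
pole (s+8): 8 + j100 → |·| = √(8²+100²) = √10064 ≈ 100.32, ∠ = arctan(100/8) ≈ 85.43°
pole (s+1000): 1000 + j100 → |·| = √(1000²+100²) = √1010000 ≈ 1005, ∠ = arctan(100/1000) ≈ 5.71°
|H| = 200 · 100.02 / 1.0082e+05 ≈ 0.19841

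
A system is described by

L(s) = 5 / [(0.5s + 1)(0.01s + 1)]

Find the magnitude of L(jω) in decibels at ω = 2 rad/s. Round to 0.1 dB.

11.0 dB

At ω = 2 rad/s:
pole (1 + j2·0.5) = 1 + j1 → |·| ≈ 1.4142, ∠ ≈ 45.00°
pole (1 + j2·0.01) = 1 + j0.02 → |·| ≈ 1.0002, ∠ ≈ 1.15°
|L| = 5 · 1 / (1.4142 · 1.0002) ≈ 3.5349
Gain = 20 log₁₀(3.5349) ≈ 10.97 dB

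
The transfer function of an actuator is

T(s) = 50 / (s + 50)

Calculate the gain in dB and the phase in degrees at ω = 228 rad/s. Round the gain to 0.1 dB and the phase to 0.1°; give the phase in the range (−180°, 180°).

At s = jω = j228:
pole (s+50): 50 + j228 → |·| = √(50²+228²) = √54484 ≈ 233.42, ∠ = arctan(228/50) ≈ 77.63°
|T| = 50 / 233.42 ≈ 0.21421
Gain = 20 log₁₀(0.21421) ≈ -13.38 dB
∠T = 0.00° − 77.63° = -77.63°

-13.4 dB, -77.6°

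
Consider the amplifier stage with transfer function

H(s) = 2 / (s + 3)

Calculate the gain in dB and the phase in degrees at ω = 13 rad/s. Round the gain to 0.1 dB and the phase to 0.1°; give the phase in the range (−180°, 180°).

-16.5 dB, -77.0°

Substitute s = j13:
Numerator: 2 = 2 + j0
Denominator: (j13) + 3 = 3 + j13
|N| = √(2² + 0²) ≈ 2, ∠N ≈ 0.00°
|D| = √(3² + 13²) ≈ 13.342, ∠D ≈ 77.01°
|H| = 2 / 13.342 ≈ 0.1499
Gain = 20 log₁₀(0.1499) ≈ -16.48 dB
∠H = 0.00° − 77.01° = -77.01°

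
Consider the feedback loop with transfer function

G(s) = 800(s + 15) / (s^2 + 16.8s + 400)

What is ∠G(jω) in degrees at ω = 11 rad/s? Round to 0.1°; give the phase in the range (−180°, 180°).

2.7°

At s = jω = j11:
zero (s+15): 15 + j11 → |·| = √(15²+11²) = √346 ≈ 18.601, ∠ = arctan(11/15) ≈ 36.25°
quadratic: (j11)² + 16.8·j11 + 400 = 279 + j184.8 → |·| ≈ 334.65, ∠ ≈ 33.52°
∠G = 36.25° − 33.52° = 2.73°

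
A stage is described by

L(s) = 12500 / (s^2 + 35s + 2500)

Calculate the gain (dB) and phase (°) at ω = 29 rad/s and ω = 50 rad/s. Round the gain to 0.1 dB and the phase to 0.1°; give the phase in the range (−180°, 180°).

ω = 29: 16.2 dB, -31.5°; ω = 50: 17.1 dB, -90.0°

At s = jω = j29:
quadratic: (j29)² + 35·j29 + 2500 = 1659 + j1015 → |·| ≈ 1944.9, ∠ ≈ 31.46°
|L| = 12500 / 1944.9 ≈ 6.4271
Gain = 20 log₁₀(6.4271) ≈ 16.16 dB
∠L = 0.00° − 31.46° = -31.46°

At s = jω = j50:
quadratic: (j50)² + 35·j50 + 2500 = 0 + j1750 → |·| ≈ 1750, ∠ ≈ 90.00°
|L| = 12500 / 1750 ≈ 7.1429
Gain = 20 log₁₀(7.1429) ≈ 17.08 dB
∠L = 0.00° − 90.00° = -90.00°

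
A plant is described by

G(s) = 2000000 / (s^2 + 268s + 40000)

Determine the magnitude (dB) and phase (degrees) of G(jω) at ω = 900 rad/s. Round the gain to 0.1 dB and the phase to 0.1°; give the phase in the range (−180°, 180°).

At s = jω = j900:
quadratic: (j900)² + 268·j900 + 40000 = -770000 + j241200 → |·| ≈ 8.0689e+05, ∠ ≈ 162.61°
|G| = 2000000 / 8.0689e+05 ≈ 2.4787
Gain = 20 log₁₀(2.4787) ≈ 7.88 dB
∠G = 0.00° − 162.61° = -162.61°

7.9 dB, -162.6°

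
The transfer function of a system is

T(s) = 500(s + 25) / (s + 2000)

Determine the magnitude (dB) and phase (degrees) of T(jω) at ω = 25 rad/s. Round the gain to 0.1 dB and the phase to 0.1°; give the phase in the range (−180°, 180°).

18.9 dB, 44.3°

At s = jω = j25:
zero (s+25): 25 + j25 → |·| = √(25²+25²) = √1250 ≈ 35.355, ∠ = arctan(25/25) ≈ 45.00°
pole (s+2000): 2000 + j25 → |·| = √(2000²+25²) = √4000625 ≈ 2000.2, ∠ = arctan(25/2000) ≈ 0.72°
|T| = 500 · 35.355 / 2000.2 ≈ 8.8379
Gain = 20 log₁₀(8.8379) ≈ 18.93 dB
∠T = 45.00° − 0.72° = 44.28°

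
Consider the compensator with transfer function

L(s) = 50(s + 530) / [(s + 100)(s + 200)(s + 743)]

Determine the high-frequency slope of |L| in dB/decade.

-40 dB/decade

Each pole contributes −20 dB/decade at high frequency; each zero contributes +20 dB/decade.
Net: 1 zero(s) − 3 pole(s) → -40 dB/decade.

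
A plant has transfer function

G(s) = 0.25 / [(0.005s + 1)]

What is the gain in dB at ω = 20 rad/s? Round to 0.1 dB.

At ω = 20 rad/s:
pole (1 + j20·0.005) = 1 + j0.1 → |·| ≈ 1.005, ∠ ≈ 5.71°
|G| = 0.25 · 1 / (1.005) ≈ 0.24876
Gain = 20 log₁₀(0.24876) ≈ -12.08 dB

-12.1 dB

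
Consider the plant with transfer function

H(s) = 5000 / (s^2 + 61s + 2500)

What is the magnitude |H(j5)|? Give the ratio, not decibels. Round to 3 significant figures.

At s = jω = j5:
quadratic: (j5)² + 61·j5 + 2500 = 2475 + j305 → |·| ≈ 2493.7, ∠ ≈ 7.03°
|H| = 5000 / 2493.7 ≈ 2.0051

2.01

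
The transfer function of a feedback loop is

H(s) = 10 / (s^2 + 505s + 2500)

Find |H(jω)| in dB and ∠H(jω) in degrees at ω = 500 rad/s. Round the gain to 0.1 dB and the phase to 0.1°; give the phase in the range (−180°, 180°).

-91.0 dB, -134.4°

Substitute s = j500:
Numerator: 10 = 10 + j0
Denominator: (j500)^2 + 505(j500) + 2500 = -247500 + j252500
|N| = √(10² + 0²) ≈ 10, ∠N ≈ 0.00°
|D| = √(247500² + 252500²) ≈ 3.5357e+05, ∠D ≈ 134.43°
|H| = 10 / 3.5357e+05 ≈ 2.8283e-05
Gain = 20 log₁₀(2.8283e-05) ≈ -90.97 dB
∠H = 0.00° − 134.43° = -134.43°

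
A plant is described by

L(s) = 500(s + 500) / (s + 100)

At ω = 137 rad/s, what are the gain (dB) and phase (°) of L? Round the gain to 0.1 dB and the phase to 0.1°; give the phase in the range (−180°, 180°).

At s = jω = j137:
zero (s+500): 500 + j137 → |·| = √(500²+137²) = √268769 ≈ 518.43, ∠ = arctan(137/500) ≈ 15.32°
pole (s+100): 100 + j137 → |·| = √(100²+137²) = √28769 ≈ 169.61, ∠ = arctan(137/100) ≈ 53.87°
|L| = 500 · 518.43 / 169.61 ≈ 1528.3
Gain = 20 log₁₀(1528.3) ≈ 63.68 dB
∠L = 15.32° − 53.87° = -38.55°

63.7 dB, -38.6°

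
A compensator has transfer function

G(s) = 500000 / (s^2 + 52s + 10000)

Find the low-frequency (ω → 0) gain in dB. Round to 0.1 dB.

G(0) = 500000 / 10000 = 50
20 log₁₀(50) ≈ 33.98 dB

34.0 dB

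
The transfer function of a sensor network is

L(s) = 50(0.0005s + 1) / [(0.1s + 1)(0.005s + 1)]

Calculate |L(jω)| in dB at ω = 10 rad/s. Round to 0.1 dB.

At ω = 10 rad/s:
zero (1 + j10·0.0005) = 1 + j0.005 → |·| ≈ 1, ∠ ≈ 0.29°
pole (1 + j10·0.1) = 1 + j1 → |·| ≈ 1.4142, ∠ ≈ 45.00°
pole (1 + j10·0.005) = 1 + j0.05 → |·| ≈ 1.0012, ∠ ≈ 2.86°
|L| = 50 · 1 / (1.4142 · 1.0012) ≈ 35.313
Gain = 20 log₁₀(35.313) ≈ 30.96 dB

31.0 dB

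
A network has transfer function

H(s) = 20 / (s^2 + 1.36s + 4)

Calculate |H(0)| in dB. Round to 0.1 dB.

H(0) = 20 / 4 = 5
20 log₁₀(5) ≈ 13.98 dB

14.0 dB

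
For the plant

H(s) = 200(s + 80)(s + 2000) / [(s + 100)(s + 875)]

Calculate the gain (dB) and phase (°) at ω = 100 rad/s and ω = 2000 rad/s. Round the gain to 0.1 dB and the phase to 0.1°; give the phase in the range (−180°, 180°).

ω = 100: 52.3 dB, 2.7°; ω = 2000: 48.3 dB, -20.8°

At s = jω = j100:
zero (s+80): 80 + j100 → |·| = √(80²+100²) = √16400 ≈ 128.06, ∠ = arctan(100/80) ≈ 51.34°
zero (s+2000): 2000 + j100 → |·| = √(2000²+100²) = √4010000 ≈ 2002.5, ∠ = arctan(100/2000) ≈ 2.86°
pole (s+100): 100 + j100 → |·| = √(100²+100²) = √20000 ≈ 141.42, ∠ = arctan(100/100) ≈ 45.00°
pole (s+875): 875 + j100 → |·| = √(875²+100²) = √775625 ≈ 880.7, ∠ = arctan(100/875) ≈ 6.52°
|H| = 200 · 2.5644e+05 / 1.2455e+05 ≈ 411.79
Gain = 20 log₁₀(411.79) ≈ 52.29 dB
∠H = 54.20° − 51.52° = 2.68°

At s = jω = j2000:
zero (s+80): 80 + j2000 → |·| = √(80²+2000²) = √4006400 ≈ 2001.6, ∠ = arctan(2000/80) ≈ 87.71°
zero (s+2000): 2000 + j2000 → |·| = √(2000²+2000²) = √8000000 ≈ 2828.4, ∠ = arctan(2000/2000) ≈ 45.00°
pole (s+100): 100 + j2000 → |·| = √(100²+2000²) = √4010000 ≈ 2002.5, ∠ = arctan(2000/100) ≈ 87.14°
pole (s+875): 875 + j2000 → |·| = √(875²+2000²) = √4765625 ≈ 2183, ∠ = arctan(2000/875) ≈ 66.37°
|H| = 200 · 5.6613e+06 / 4.3715e+06 ≈ 259.01
Gain = 20 log₁₀(259.01) ≈ 48.27 dB
∠H = 132.71° − 153.51° = -20.80°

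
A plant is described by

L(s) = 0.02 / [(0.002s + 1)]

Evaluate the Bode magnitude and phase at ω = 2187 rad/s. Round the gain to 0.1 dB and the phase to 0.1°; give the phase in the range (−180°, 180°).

-47.0 dB, -77.1°

At ω = 2187 rad/s:
pole (1 + j2187·0.002) = 1 + j4.374 → |·| ≈ 4.4869, ∠ ≈ 77.12°
|L| = 0.02 · 1 / (4.4869) ≈ 0.0044574
Gain = 20 log₁₀(0.0044574) ≈ -47.02 dB
∠L = (0°) − (77.12°) = -77.12°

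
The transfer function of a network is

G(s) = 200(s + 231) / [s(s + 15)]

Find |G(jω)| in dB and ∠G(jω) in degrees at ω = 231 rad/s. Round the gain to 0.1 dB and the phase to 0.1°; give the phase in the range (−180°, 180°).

At s = jω = j231:
zero (s+231): 231 + j231 → |·| = √(231²+231²) = √106722 ≈ 326.68, ∠ = arctan(231/231) ≈ 45.00°
pole (s+15): 15 + j231 → |·| = √(15²+231²) = √53586 ≈ 231.49, ∠ = arctan(231/15) ≈ 86.28°
pole at origin: |s| = 231, ∠ = 90.00° (in denominator)
|G| = 200 · 326.68 / 53474 ≈ 1.2218
Gain = 20 log₁₀(1.2218) ≈ 1.74 dB
∠G = 45.00° − 176.28° = -131.28°

1.7 dB, -131.3°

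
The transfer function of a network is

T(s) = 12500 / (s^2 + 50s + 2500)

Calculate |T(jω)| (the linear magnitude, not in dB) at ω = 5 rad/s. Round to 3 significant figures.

At s = jω = j5:
quadratic: (j5)² + 50·j5 + 2500 = 2475 + j250 → |·| ≈ 2487.6, ∠ ≈ 5.77°
|T| = 12500 / 2487.6 ≈ 5.0249

5.02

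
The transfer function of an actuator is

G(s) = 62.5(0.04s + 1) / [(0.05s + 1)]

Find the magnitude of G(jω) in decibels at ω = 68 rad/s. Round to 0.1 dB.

34.2 dB

At ω = 68 rad/s:
zero (1 + j68·0.04) = 1 + j2.72 → |·| ≈ 2.898, ∠ ≈ 69.81°
pole (1 + j68·0.05) = 1 + j3.4 → |·| ≈ 3.544, ∠ ≈ 73.61°
|G| = 62.5 · 2.898 / (3.544) ≈ 51.108
Gain = 20 log₁₀(51.108) ≈ 34.17 dB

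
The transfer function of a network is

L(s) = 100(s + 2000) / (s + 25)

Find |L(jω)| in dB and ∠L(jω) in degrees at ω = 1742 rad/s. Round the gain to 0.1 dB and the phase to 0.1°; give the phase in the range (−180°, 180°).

At s = jω = j1742:
zero (s+2000): 2000 + j1742 → |·| = √(2000²+1742²) = √7034564 ≈ 2652.3, ∠ = arctan(1742/2000) ≈ 41.06°
pole (s+25): 25 + j1742 → |·| = √(25²+1742²) = √3035189 ≈ 1742.2, ∠ = arctan(1742/25) ≈ 89.18°
|L| = 100 · 2652.3 / 1742.2 ≈ 152.24
Gain = 20 log₁₀(152.24) ≈ 43.65 dB
∠L = 41.06° − 89.18° = -48.12°

43.7 dB, -48.1°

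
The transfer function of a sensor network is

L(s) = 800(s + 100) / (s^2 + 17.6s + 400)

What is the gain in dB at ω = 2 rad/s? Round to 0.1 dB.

46.1 dB

At s = jω = j2:
zero (s+100): 100 + j2 → |·| = √(100²+2²) = √10004 ≈ 100.02, ∠ = arctan(2/100) ≈ 1.15°
quadratic: (j2)² + 17.6·j2 + 400 = 396 + j35.2 → |·| ≈ 397.56, ∠ ≈ 5.08°
|L| = 800 · 100.02 / 397.56 ≈ 201.27
Gain = 20 log₁₀(201.27) ≈ 46.08 dB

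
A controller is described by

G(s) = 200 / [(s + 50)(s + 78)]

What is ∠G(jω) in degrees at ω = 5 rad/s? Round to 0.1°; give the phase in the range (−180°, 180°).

At s = jω = j5:
pole (s+50): 50 + j5 → |·| = √(50²+5²) = √2525 ≈ 50.249, ∠ = arctan(5/50) ≈ 5.71°
pole (s+78): 78 + j5 → |·| = √(78²+5²) = √6109 ≈ 78.16, ∠ = arctan(5/78) ≈ 3.67°
∠G = 0.00° − 9.38° = -9.38°

-9.4°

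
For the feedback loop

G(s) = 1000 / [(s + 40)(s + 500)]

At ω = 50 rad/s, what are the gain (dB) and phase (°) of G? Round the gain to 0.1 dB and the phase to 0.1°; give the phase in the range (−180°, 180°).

-30.2 dB, -57.1°

At s = jω = j50:
pole (s+40): 40 + j50 → |·| = √(40²+50²) = √4100 ≈ 64.031, ∠ = arctan(50/40) ≈ 51.34°
pole (s+500): 500 + j50 → |·| = √(500²+50²) = √252500 ≈ 502.49, ∠ = arctan(50/500) ≈ 5.71°
|G| = 1000 / 32175 ≈ 0.03108
Gain = 20 log₁₀(0.03108) ≈ -30.15 dB
∠G = 0.00° − 57.05° = -57.05°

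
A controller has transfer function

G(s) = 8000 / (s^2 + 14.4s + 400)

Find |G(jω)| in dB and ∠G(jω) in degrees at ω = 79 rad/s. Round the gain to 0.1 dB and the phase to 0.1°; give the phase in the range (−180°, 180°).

At s = jω = j79:
quadratic: (j79)² + 14.4·j79 + 400 = -5841 + j1137.6 → |·| ≈ 5950.7, ∠ ≈ 168.98°
|G| = 8000 / 5950.7 ≈ 1.3444
Gain = 20 log₁₀(1.3444) ≈ 2.57 dB
∠G = 0.00° − 168.98° = -168.98°

2.6 dB, -169.0°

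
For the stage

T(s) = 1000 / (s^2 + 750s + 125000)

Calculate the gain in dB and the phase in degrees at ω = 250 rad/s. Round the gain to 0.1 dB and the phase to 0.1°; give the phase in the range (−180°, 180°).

-45.9 dB, -71.6°

Substitute s = j250:
Numerator: 1000 = 1000 + j0
Denominator: (j250)^2 + 750(j250) + 125000 = 62500 + j187500
|N| = √(1000² + 0²) ≈ 1000, ∠N ≈ 0.00°
|D| = √(62500² + 187500²) ≈ 1.9764e+05, ∠D ≈ 71.57°
|T| = 1000 / 1.9764e+05 ≈ 0.0050597
Gain = 20 log₁₀(0.0050597) ≈ -45.92 dB
∠T = 0.00° − 71.57° = -71.57°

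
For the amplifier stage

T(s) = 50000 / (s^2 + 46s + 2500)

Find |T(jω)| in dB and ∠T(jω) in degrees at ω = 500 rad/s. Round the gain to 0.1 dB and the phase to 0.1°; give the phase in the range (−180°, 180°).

-13.9 dB, -174.7°

At s = jω = j500:
quadratic: (j500)² + 46·j500 + 2500 = -247500 + j23000 → |·| ≈ 2.4857e+05, ∠ ≈ 174.69°
|T| = 50000 / 2.4857e+05 ≈ 0.20115
Gain = 20 log₁₀(0.20115) ≈ -13.93 dB
∠T = 0.00° − 174.69° = -174.69°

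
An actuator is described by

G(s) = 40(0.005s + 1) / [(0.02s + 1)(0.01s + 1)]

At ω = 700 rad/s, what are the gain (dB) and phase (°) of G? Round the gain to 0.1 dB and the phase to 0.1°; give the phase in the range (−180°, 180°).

At ω = 700 rad/s:
zero (1 + j700·0.005) = 1 + j3.5 → |·| ≈ 3.6401, ∠ ≈ 74.05°
pole (1 + j700·0.02) = 1 + j14 → |·| ≈ 14.036, ∠ ≈ 85.91°
pole (1 + j700·0.01) = 1 + j7 → |·| ≈ 7.0711, ∠ ≈ 81.87°
|G| = 40 · 3.6401 / (14.036 · 7.0711) ≈ 1.467
Gain = 20 log₁₀(1.467) ≈ 3.33 dB
∠G = (74.05°) − (85.91° + 81.87°) = -93.73°

3.3 dB, -93.7°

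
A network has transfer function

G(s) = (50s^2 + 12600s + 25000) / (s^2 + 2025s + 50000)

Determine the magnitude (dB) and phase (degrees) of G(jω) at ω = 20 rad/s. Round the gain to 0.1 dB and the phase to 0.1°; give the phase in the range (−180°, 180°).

11.9 dB, 49.6°

Substitute s = j20:
Numerator: 50(j20)^2 + 12600(j20) + 25000 = 5000 + j252000
Denominator: (j20)^2 + 2025(j20) + 50000 = 49600 + j40500
|N| = √(5000² + 252000²) ≈ 2.5205e+05, ∠N ≈ 88.86°
|D| = √(49600² + 40500²) ≈ 64034, ∠D ≈ 39.23°
|G| = 2.5205e+05 / 64034 ≈ 3.9362
Gain = 20 log₁₀(3.9362) ≈ 11.90 dB
∠G = 88.86° − 39.23° = 49.63°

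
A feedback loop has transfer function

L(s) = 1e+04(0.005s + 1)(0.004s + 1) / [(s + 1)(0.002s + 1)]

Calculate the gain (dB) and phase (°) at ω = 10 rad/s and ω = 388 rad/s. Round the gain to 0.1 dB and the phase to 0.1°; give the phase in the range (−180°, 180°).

At ω = 10 rad/s:
zero (1 + j10·0.005) = 1 + j0.05 → |·| ≈ 1.0012, ∠ ≈ 2.86°
zero (1 + j10·0.004) = 1 + j0.04 → |·| ≈ 1.0008, ∠ ≈ 2.29°
pole (1 + j10·1) = 1 + j10 → |·| ≈ 10.05, ∠ ≈ 84.29°
pole (1 + j10·0.002) = 1 + j0.02 → |·| ≈ 1.0002, ∠ ≈ 1.15°
|L| = 1e+04 · 1.0012 · 1.0008 / (10.05 · 1.0002) ≈ 996.82
Gain = 20 log₁₀(996.82) ≈ 59.97 dB
∠L = (2.86° + 2.29°) − (84.29° + 1.15°) = -80.29°

At ω = 388 rad/s:
zero (1 + j388·0.005) = 1 + j1.94 → |·| ≈ 2.1826, ∠ ≈ 62.73°
zero (1 + j388·0.004) = 1 + j1.552 → |·| ≈ 1.8463, ∠ ≈ 57.21°
pole (1 + j388·1) = 1 + j388 → |·| ≈ 388, ∠ ≈ 89.85°
pole (1 + j388·0.002) = 1 + j0.776 → |·| ≈ 1.2658, ∠ ≈ 37.81°
|L| = 1e+04 · 2.1826 · 1.8463 / (388 · 1.2658) ≈ 82.05
Gain = 20 log₁₀(82.05) ≈ 38.28 dB
∠L = (62.73° + 57.21°) − (89.85° + 37.81°) = -7.72°

ω = 10: 60.0 dB, -80.3°; ω = 388: 38.3 dB, -7.7°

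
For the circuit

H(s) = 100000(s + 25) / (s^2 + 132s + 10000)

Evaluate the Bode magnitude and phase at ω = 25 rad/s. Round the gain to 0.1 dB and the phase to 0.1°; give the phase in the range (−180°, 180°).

51.0 dB, 25.6°

At s = jω = j25:
zero (s+25): 25 + j25 → |·| = √(25²+25²) = √1250 ≈ 35.355, ∠ = arctan(25/25) ≈ 45.00°
quadratic: (j25)² + 132·j25 + 10000 = 9375 + j3300 → |·| ≈ 9938.8, ∠ ≈ 19.39°
|H| = 100000 · 35.355 / 9938.8 ≈ 355.73
Gain = 20 log₁₀(355.73) ≈ 51.02 dB
∠H = 45.00° − 19.39° = 25.61°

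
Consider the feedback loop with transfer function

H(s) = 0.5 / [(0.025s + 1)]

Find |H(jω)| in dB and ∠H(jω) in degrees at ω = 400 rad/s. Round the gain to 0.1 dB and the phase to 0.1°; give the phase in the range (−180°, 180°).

At ω = 400 rad/s:
pole (1 + j400·0.025) = 1 + j10 → |·| ≈ 10.05, ∠ ≈ 84.29°
|H| = 0.5 · 1 / (10.05) ≈ 0.049751
Gain = 20 log₁₀(0.049751) ≈ -26.06 dB
∠H = (0°) − (84.29°) = -84.29°

-26.1 dB, -84.3°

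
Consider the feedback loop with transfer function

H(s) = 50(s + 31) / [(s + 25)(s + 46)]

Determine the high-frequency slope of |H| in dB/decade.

-20 dB/decade

Each pole contributes −20 dB/decade at high frequency; each zero contributes +20 dB/decade.
Net: 1 zero(s) − 2 pole(s) → -20 dB/decade.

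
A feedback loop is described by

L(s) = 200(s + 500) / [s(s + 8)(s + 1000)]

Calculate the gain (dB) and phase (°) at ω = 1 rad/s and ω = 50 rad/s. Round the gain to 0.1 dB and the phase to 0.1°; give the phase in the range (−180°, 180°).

ω = 1: 21.9 dB, -97.1°; ω = 50: -28.0 dB, -168.1°

At s = jω = j1:
zero (s+500): 500 + j1 → |·| = √(500²+1²) = √250001 ≈ 500, ∠ = arctan(1/500) ≈ 0.11°
pole (s+8): 8 + j1 → |·| = √(8²+1²) = √65 ≈ 8.0623, ∠ = arctan(1/8) ≈ 7.13°
pole (s+1000): 1000 + j1 → |·| = √(1000²+1²) = √1000001 ≈ 1000, ∠ = arctan(1/1000) ≈ 0.06°
pole at origin: |s| = 1, ∠ = 90.00° (in denominator)
|L| = 200 · 500 / 8062.3 ≈ 12.403
Gain = 20 log₁₀(12.403) ≈ 21.87 dB
∠L = 0.11° − 97.19° = -97.08°

At s = jω = j50:
zero (s+500): 500 + j50 → |·| = √(500²+50²) = √252500 ≈ 502.49, ∠ = arctan(50/500) ≈ 5.71°
pole (s+8): 8 + j50 → |·| = √(8²+50²) = √2564 ≈ 50.636, ∠ = arctan(50/8) ≈ 80.91°
pole (s+1000): 1000 + j50 → |·| = √(1000²+50²) = √1002500 ≈ 1001.2, ∠ = arctan(50/1000) ≈ 2.86°
pole at origin: |s| = 50, ∠ = 90.00° (in denominator)
|L| = 200 · 502.49 / 2.5348e+06 ≈ 0.039647
Gain = 20 log₁₀(0.039647) ≈ -28.04 dB
∠L = 5.71° − 173.77° = -168.06°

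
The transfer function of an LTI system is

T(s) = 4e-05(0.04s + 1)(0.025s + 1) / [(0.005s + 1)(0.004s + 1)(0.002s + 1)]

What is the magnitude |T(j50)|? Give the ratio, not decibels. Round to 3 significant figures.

At ω = 50 rad/s:
zero (1 + j50·0.04) = 1 + j2 → |·| ≈ 2.2361, ∠ ≈ 63.43°
zero (1 + j50·0.025) = 1 + j1.25 → |·| ≈ 1.6008, ∠ ≈ 51.34°
pole (1 + j50·0.005) = 1 + j0.25 → |·| ≈ 1.0308, ∠ ≈ 14.04°
pole (1 + j50·0.004) = 1 + j0.2 → |·| ≈ 1.0198, ∠ ≈ 11.31°
pole (1 + j50·0.002) = 1 + j0.1 → |·| ≈ 1.005, ∠ ≈ 5.71°
|T| = 4e-05 · 2.2361 · 1.6008 / (1.0308 · 1.0198 · 1.005) ≈ 0.00013553

0.000136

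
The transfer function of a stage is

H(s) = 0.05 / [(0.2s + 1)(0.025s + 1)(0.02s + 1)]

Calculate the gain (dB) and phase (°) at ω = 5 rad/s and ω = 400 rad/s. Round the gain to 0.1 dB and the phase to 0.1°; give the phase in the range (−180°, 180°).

ω = 5: -29.1 dB, -57.8°; ω = 400: -102.3 dB, 103.6°

At ω = 5 rad/s:
pole (1 + j5·0.2) = 1 + j1 → |·| ≈ 1.4142, ∠ ≈ 45.00°
pole (1 + j5·0.025) = 1 + j0.125 → |·| ≈ 1.0078, ∠ ≈ 7.13°
pole (1 + j5·0.02) = 1 + j0.1 → |·| ≈ 1.005, ∠ ≈ 5.71°
|H| = 0.05 · 1 / (1.4142 · 1.0078 · 1.005) ≈ 0.034908
Gain = 20 log₁₀(0.034908) ≈ -29.14 dB
∠H = (0°) − (45.00° + 7.13° + 5.71°) = -57.84°

At ω = 400 rad/s:
pole (1 + j400·0.2) = 1 + j80 → |·| ≈ 80.006, ∠ ≈ 89.28°
pole (1 + j400·0.025) = 1 + j10 → |·| ≈ 10.05, ∠ ≈ 84.29°
pole (1 + j400·0.02) = 1 + j8 → |·| ≈ 8.0623, ∠ ≈ 82.87°
|H| = 0.05 · 1 / (80.006 · 10.05 · 8.0623) ≈ 7.713e-06
Gain = 20 log₁₀(7.713e-06) ≈ -102.26 dB
∠H = (0°) − (89.28° + 84.29° + 82.87°) = -256.44° ≡ 103.56° (principal value)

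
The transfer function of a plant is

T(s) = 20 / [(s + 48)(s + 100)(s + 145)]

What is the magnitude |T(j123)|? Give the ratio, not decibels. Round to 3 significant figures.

At s = jω = j123:
pole (s+48): 48 + j123 → |·| = √(48²+123²) = √17433 ≈ 132.03, ∠ = arctan(123/48) ≈ 68.68°
pole (s+100): 100 + j123 → |·| = √(100²+123²) = √25129 ≈ 158.52, ∠ = arctan(123/100) ≈ 50.89°
pole (s+145): 145 + j123 → |·| = √(145²+123²) = √36154 ≈ 190.14, ∠ = arctan(123/145) ≈ 40.31°
|T| = 20 / 3.9795e+06 ≈ 5.0258e-06

5.03e-06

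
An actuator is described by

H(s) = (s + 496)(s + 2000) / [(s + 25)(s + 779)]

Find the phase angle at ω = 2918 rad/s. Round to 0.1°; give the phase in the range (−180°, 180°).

At s = jω = j2918:
zero (s+496): 496 + j2918 → |·| = √(496²+2918²) = √8760740 ≈ 2959.9, ∠ = arctan(2918/496) ≈ 80.35°
zero (s+2000): 2000 + j2918 → |·| = √(2000²+2918²) = √12514724 ≈ 3537.6, ∠ = arctan(2918/2000) ≈ 55.57°
pole (s+25): 25 + j2918 → |·| = √(25²+2918²) = √8515349 ≈ 2918.1, ∠ = arctan(2918/25) ≈ 89.51°
pole (s+779): 779 + j2918 → |·| = √(779²+2918²) = √9121565 ≈ 3020.2, ∠ = arctan(2918/779) ≈ 75.05°
∠H = 135.92° − 164.56° = -28.64°

-28.6°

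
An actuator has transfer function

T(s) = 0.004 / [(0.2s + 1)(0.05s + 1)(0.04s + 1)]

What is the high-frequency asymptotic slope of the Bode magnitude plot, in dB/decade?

Each pole contributes −20 dB/decade at high frequency; each zero contributes +20 dB/decade.
Net: 0 zero(s) − 3 pole(s) → -60 dB/decade.

-60 dB/decade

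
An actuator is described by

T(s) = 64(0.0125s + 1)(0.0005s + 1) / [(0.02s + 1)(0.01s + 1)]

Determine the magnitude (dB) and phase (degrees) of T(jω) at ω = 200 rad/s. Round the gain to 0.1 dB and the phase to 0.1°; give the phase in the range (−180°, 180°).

25.5 dB, -65.5°

At ω = 200 rad/s:
zero (1 + j200·0.0125) = 1 + j2.5 → |·| ≈ 2.6926, ∠ ≈ 68.20°
zero (1 + j200·0.0005) = 1 + j0.1 → |·| ≈ 1.005, ∠ ≈ 5.71°
pole (1 + j200·0.02) = 1 + j4 → |·| ≈ 4.1231, ∠ ≈ 75.96°
pole (1 + j200·0.01) = 1 + j2 → |·| ≈ 2.2361, ∠ ≈ 63.43°
|T| = 64 · 2.6926 · 1.005 / (4.1231 · 2.2361) ≈ 18.785
Gain = 20 log₁₀(18.785) ≈ 25.48 dB
∠T = (68.20° + 5.71°) − (75.96° + 63.43°) = -65.48°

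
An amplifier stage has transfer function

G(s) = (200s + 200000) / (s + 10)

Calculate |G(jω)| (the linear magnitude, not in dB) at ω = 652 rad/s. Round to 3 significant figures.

Substitute s = j652:
Numerator: 200(j652) + 200000 = 200000 + j130400
Denominator: (j652) + 10 = 10 + j652
|N| = √(200000² + 130400²) ≈ 2.3876e+05, ∠N ≈ 33.10°
|D| = √(10² + 652²) ≈ 652.08, ∠D ≈ 89.12°
|G| = 2.3876e+05 / 652.08 ≈ 366.15

366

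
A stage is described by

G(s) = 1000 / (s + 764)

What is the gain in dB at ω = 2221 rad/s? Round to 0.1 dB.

-7.4 dB

At s = jω = j2221:
pole (s+764): 764 + j2221 → |·| = √(764²+2221²) = √5516537 ≈ 2348.7, ∠ = arctan(2221/764) ≈ 71.02°
|G| = 1000 / 2348.7 ≈ 0.42577
Gain = 20 log₁₀(0.42577) ≈ -7.42 dB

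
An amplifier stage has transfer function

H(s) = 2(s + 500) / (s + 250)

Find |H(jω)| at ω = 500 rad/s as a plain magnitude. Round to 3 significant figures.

2.53

At s = jω = j500:
zero (s+500): 500 + j500 → |·| = √(500²+500²) = √500000 ≈ 707.11, ∠ = arctan(500/500) ≈ 45.00°
pole (s+250): 250 + j500 → |·| = √(250²+500²) = √312500 ≈ 559.02, ∠ = arctan(500/250) ≈ 63.43°
|H| = 2 · 707.11 / 559.02 ≈ 2.5298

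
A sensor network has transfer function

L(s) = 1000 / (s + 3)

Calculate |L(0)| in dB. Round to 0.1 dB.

L(0) = 1000 / (3) ≈ 333.33
20 log₁₀(333.33) ≈ 50.46 dB

50.5 dB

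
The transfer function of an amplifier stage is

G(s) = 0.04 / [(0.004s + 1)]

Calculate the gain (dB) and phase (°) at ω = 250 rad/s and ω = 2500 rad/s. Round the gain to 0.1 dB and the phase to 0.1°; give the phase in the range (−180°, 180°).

ω = 250: -31.0 dB, -45.0°; ω = 2500: -48.0 dB, -84.3°

At ω = 250 rad/s:
pole (1 + j250·0.004) = 1 + j1 → |·| ≈ 1.4142, ∠ ≈ 45.00°
|G| = 0.04 · 1 / (1.4142) ≈ 0.028285
Gain = 20 log₁₀(0.028285) ≈ -30.97 dB
∠G = (0°) − (45.00°) = -45.00°

At ω = 2500 rad/s:
pole (1 + j2500·0.004) = 1 + j10 → |·| ≈ 10.05, ∠ ≈ 84.29°
|G| = 0.04 · 1 / (10.05) ≈ 0.0039801
Gain = 20 log₁₀(0.0039801) ≈ -48.00 dB
∠G = (0°) − (84.29°) = -84.29°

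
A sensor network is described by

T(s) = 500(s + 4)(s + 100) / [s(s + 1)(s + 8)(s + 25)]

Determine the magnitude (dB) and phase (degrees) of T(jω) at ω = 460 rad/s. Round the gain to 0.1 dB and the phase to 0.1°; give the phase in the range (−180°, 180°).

At s = jω = j460:
zero (s+4): 4 + j460 → |·| = √(4²+460²) = √211616 ≈ 460.02, ∠ = arctan(460/4) ≈ 89.50°
zero (s+100): 100 + j460 → |·| = √(100²+460²) = √221600 ≈ 470.74, ∠ = arctan(460/100) ≈ 77.74°
pole (s+1): 1 + j460 → |·| = √(1²+460²) = √211601 ≈ 460, ∠ = arctan(460/1) ≈ 89.88°
pole (s+8): 8 + j460 → |·| = √(8²+460²) = √211664 ≈ 460.07, ∠ = arctan(460/8) ≈ 89.00°
pole (s+25): 25 + j460 → |·| = √(25²+460²) = √212225 ≈ 460.68, ∠ = arctan(460/25) ≈ 86.89°
pole at origin: |s| = 460, ∠ = 90.00° (in denominator)
|T| = 500 · 2.1655e+05 / 4.4848e+10 ≈ 0.0024143
Gain = 20 log₁₀(0.0024143) ≈ -52.34 dB
∠T = 167.24° − 355.77° = -188.53° ≡ 171.47° (principal value)

-52.3 dB, 171.5°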